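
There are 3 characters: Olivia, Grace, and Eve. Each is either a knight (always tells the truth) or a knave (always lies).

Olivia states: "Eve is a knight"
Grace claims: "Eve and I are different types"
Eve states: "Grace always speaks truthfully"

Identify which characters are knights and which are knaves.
Olivia is a knave.
Grace is a knave.
Eve is a knave.

Verification:
- Olivia (knave) says "Eve is a knight" - this is FALSE (a lie) because Eve is a knave.
- Grace (knave) says "Eve and I are different types" - this is FALSE (a lie) because Grace is a knave and Eve is a knave.
- Eve (knave) says "Grace always speaks truthfully" - this is FALSE (a lie) because Grace is a knave.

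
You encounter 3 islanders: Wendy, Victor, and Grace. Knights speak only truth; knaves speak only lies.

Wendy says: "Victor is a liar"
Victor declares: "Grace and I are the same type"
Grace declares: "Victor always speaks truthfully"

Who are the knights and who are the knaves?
Wendy is a knave.
Victor is a knight.
Grace is a knight.

Verification:
- Wendy (knave) says "Victor is a liar" - this is FALSE (a lie) because Victor is a knight.
- Victor (knight) says "Grace and I are the same type" - this is TRUE because Victor is a knight and Grace is a knight.
- Grace (knight) says "Victor always speaks truthfully" - this is TRUE because Victor is a knight.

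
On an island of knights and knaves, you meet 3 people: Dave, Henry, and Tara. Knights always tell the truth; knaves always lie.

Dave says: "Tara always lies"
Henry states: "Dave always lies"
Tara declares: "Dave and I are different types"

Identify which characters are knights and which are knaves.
Dave is a knave.
Henry is a knight.
Tara is a knight.

Verification:
- Dave (knave) says "Tara always lies" - this is FALSE (a lie) because Tara is a knight.
- Henry (knight) says "Dave always lies" - this is TRUE because Dave is a knave.
- Tara (knight) says "Dave and I are different types" - this is TRUE because Tara is a knight and Dave is a knave.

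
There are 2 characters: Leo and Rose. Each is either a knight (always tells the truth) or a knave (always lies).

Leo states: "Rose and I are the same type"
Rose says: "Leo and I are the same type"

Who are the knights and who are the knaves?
Leo is a knight.
Rose is a knight.

Verification:
- Leo (knight) says "Rose and I are the same type" - this is TRUE because Leo is a knight and Rose is a knight.
- Rose (knight) says "Leo and I are the same type" - this is TRUE because Rose is a knight and Leo is a knight.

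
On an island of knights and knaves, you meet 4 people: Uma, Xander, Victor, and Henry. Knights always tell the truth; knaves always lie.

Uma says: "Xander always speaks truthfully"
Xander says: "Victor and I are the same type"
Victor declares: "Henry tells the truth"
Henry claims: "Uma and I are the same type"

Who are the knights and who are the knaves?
Uma is a knight.
Xander is a knight.
Victor is a knight.
Henry is a knight.

Verification:
- Uma (knight) says "Xander always speaks truthfully" - this is TRUE because Xander is a knight.
- Xander (knight) says "Victor and I are the same type" - this is TRUE because Xander is a knight and Victor is a knight.
- Victor (knight) says "Henry tells the truth" - this is TRUE because Henry is a knight.
- Henry (knight) says "Uma and I are the same type" - this is TRUE because Henry is a knight and Uma is a knight.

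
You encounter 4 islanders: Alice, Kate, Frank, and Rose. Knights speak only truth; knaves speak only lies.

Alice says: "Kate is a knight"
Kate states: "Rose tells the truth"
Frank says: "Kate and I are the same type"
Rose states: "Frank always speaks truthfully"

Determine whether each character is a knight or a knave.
Alice is a knight.
Kate is a knight.
Frank is a knight.
Rose is a knight.

Verification:
- Alice (knight) says "Kate is a knight" - this is TRUE because Kate is a knight.
- Kate (knight) says "Rose tells the truth" - this is TRUE because Rose is a knight.
- Frank (knight) says "Kate and I are the same type" - this is TRUE because Frank is a knight and Kate is a knight.
- Rose (knight) says "Frank always speaks truthfully" - this is TRUE because Frank is a knight.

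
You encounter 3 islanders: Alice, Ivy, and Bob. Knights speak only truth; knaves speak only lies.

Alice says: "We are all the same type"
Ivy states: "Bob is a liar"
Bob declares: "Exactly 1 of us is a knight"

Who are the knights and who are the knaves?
Alice is a knave.
Ivy is a knave.
Bob is a knight.

Verification:
- Alice (knave) says "We are all the same type" - this is FALSE (a lie) because Bob is a knight and Alice and Ivy are knaves.
- Ivy (knave) says "Bob is a liar" - this is FALSE (a lie) because Bob is a knight.
- Bob (knight) says "Exactly 1 of us is a knight" - this is TRUE because there are 1 knights.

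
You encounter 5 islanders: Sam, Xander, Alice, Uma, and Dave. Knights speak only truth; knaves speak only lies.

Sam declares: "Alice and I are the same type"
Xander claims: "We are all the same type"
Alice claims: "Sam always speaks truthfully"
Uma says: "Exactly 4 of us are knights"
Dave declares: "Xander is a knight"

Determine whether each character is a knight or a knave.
Sam is a knight.
Xander is a knave.
Alice is a knight.
Uma is a knave.
Dave is a knave.

Verification:
- Sam (knight) says "Alice and I are the same type" - this is TRUE because Sam is a knight and Alice is a knight.
- Xander (knave) says "We are all the same type" - this is FALSE (a lie) because Sam and Alice are knights and Xander, Uma, and Dave are knaves.
- Alice (knight) says "Sam always speaks truthfully" - this is TRUE because Sam is a knight.
- Uma (knave) says "Exactly 4 of us are knights" - this is FALSE (a lie) because there are 2 knights.
- Dave (knave) says "Xander is a knight" - this is FALSE (a lie) because Xander is a knave.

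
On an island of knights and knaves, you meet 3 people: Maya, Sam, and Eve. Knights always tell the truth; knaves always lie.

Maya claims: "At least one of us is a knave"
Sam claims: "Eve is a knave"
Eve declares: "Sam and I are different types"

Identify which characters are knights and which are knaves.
Maya is a knight.
Sam is a knave.
Eve is a knight.

Verification:
- Maya (knight) says "At least one of us is a knave" - this is TRUE because Sam is a knave.
- Sam (knave) says "Eve is a knave" - this is FALSE (a lie) because Eve is a knight.
- Eve (knight) says "Sam and I are different types" - this is TRUE because Eve is a knight and Sam is a knave.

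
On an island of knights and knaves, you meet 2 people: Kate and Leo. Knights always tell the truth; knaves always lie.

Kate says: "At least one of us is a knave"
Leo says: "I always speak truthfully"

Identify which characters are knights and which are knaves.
Kate is a knight.
Leo is a knave.

Verification:
- Kate (knight) says "At least one of us is a knave" - this is TRUE because Leo is a knave.
- Leo (knave) says "I always speak truthfully" - this is FALSE (a lie) because Leo is a knave.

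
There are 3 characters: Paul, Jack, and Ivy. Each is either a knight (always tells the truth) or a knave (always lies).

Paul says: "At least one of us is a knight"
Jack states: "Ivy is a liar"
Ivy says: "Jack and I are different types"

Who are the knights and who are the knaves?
Paul is a knight.
Jack is a knave.
Ivy is a knight.

Verification:
- Paul (knight) says "At least one of us is a knight" - this is TRUE because Paul and Ivy are knights.
- Jack (knave) says "Ivy is a liar" - this is FALSE (a lie) because Ivy is a knight.
- Ivy (knight) says "Jack and I are different types" - this is TRUE because Ivy is a knight and Jack is a knave.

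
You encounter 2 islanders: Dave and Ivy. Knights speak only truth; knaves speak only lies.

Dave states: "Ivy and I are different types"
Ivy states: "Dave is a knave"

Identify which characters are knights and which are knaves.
Dave is a knight.
Ivy is a knave.

Verification:
- Dave (knight) says "Ivy and I are different types" - this is TRUE because Dave is a knight and Ivy is a knave.
- Ivy (knave) says "Dave is a knave" - this is FALSE (a lie) because Dave is a knight.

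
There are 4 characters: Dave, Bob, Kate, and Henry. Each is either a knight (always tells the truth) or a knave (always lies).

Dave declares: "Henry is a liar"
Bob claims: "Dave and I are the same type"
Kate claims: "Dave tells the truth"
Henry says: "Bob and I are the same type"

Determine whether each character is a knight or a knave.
Dave is a knight.
Bob is a knight.
Kate is a knight.
Henry is a knave.

Verification:
- Dave (knight) says "Henry is a liar" - this is TRUE because Henry is a knave.
- Bob (knight) says "Dave and I are the same type" - this is TRUE because Bob is a knight and Dave is a knight.
- Kate (knight) says "Dave tells the truth" - this is TRUE because Dave is a knight.
- Henry (knave) says "Bob and I are the same type" - this is FALSE (a lie) because Henry is a knave and Bob is a knight.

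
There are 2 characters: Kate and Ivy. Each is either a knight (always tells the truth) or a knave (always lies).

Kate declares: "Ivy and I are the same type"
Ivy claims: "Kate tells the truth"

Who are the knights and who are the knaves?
Kate is a knight.
Ivy is a knight.

Verification:
- Kate (knight) says "Ivy and I are the same type" - this is TRUE because Kate is a knight and Ivy is a knight.
- Ivy (knight) says "Kate tells the truth" - this is TRUE because Kate is a knight.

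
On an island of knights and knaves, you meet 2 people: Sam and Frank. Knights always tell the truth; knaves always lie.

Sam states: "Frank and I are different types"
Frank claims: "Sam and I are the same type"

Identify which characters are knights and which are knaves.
Sam is a knight.
Frank is a knave.

Verification:
- Sam (knight) says "Frank and I are different types" - this is TRUE because Sam is a knight and Frank is a knave.
- Frank (knave) says "Sam and I are the same type" - this is FALSE (a lie) because Frank is a knave and Sam is a knight.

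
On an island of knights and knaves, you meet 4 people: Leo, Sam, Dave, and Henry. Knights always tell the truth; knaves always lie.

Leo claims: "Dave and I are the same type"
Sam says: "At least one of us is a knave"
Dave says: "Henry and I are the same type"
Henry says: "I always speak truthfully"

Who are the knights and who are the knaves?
Leo is a knave.
Sam is a knight.
Dave is a knight.
Henry is a knight.

Verification:
- Leo (knave) says "Dave and I are the same type" - this is FALSE (a lie) because Leo is a knave and Dave is a knight.
- Sam (knight) says "At least one of us is a knave" - this is TRUE because Leo is a knave.
- Dave (knight) says "Henry and I are the same type" - this is TRUE because Dave is a knight and Henry is a knight.
- Henry (knight) says "I always speak truthfully" - this is TRUE because Henry is a knight.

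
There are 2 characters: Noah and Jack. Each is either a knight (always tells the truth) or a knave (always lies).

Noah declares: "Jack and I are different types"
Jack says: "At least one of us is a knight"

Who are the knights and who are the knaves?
Noah is a knave.
Jack is a knave.

Verification:
- Noah (knave) says "Jack and I are different types" - this is FALSE (a lie) because Noah is a knave and Jack is a knave.
- Jack (knave) says "At least one of us is a knight" - this is FALSE (a lie) because no one is a knight.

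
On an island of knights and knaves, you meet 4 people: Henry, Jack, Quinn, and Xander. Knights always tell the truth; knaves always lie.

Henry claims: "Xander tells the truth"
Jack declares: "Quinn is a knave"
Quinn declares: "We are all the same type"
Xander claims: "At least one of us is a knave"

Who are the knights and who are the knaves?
Henry is a knight.
Jack is a knight.
Quinn is a knave.
Xander is a knight.

Verification:
- Henry (knight) says "Xander tells the truth" - this is TRUE because Xander is a knight.
- Jack (knight) says "Quinn is a knave" - this is TRUE because Quinn is a knave.
- Quinn (knave) says "We are all the same type" - this is FALSE (a lie) because Henry, Jack, and Xander are knights and Quinn is a knave.
- Xander (knight) says "At least one of us is a knave" - this is TRUE because Quinn is a knave.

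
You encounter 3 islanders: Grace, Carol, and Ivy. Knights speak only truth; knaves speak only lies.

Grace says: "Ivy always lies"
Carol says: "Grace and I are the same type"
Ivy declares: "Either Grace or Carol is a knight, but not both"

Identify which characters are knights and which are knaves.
Grace is a knight.
Carol is a knight.
Ivy is a knave.

Verification:
- Grace (knight) says "Ivy always lies" - this is TRUE because Ivy is a knave.
- Carol (knight) says "Grace and I are the same type" - this is TRUE because Carol is a knight and Grace is a knight.
- Ivy (knave) says "Either Grace or Carol is a knight, but not both" - this is FALSE (a lie) because Grace is a knight and Carol is a knight.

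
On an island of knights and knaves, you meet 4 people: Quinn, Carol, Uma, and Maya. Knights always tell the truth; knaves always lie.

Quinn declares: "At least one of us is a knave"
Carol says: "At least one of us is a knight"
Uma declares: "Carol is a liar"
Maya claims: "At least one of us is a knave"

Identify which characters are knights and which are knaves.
Quinn is a knight.
Carol is a knight.
Uma is a knave.
Maya is a knight.

Verification:
- Quinn (knight) says "At least one of us is a knave" - this is TRUE because Uma is a knave.
- Carol (knight) says "At least one of us is a knight" - this is TRUE because Quinn, Carol, and Maya are knights.
- Uma (knave) says "Carol is a liar" - this is FALSE (a lie) because Carol is a knight.
- Maya (knight) says "At least one of us is a knave" - this is TRUE because Uma is a knave.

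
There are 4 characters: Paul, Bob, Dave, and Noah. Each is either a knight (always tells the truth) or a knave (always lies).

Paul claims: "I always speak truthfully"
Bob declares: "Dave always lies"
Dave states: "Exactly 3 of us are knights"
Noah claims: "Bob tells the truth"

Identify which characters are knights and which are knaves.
Paul is a knave.
Bob is a knight.
Dave is a knave.
Noah is a knight.

Verification:
- Paul (knave) says "I always speak truthfully" - this is FALSE (a lie) because Paul is a knave.
- Bob (knight) says "Dave always lies" - this is TRUE because Dave is a knave.
- Dave (knave) says "Exactly 3 of us are knights" - this is FALSE (a lie) because there are 2 knights.
- Noah (knight) says "Bob tells the truth" - this is TRUE because Bob is a knight.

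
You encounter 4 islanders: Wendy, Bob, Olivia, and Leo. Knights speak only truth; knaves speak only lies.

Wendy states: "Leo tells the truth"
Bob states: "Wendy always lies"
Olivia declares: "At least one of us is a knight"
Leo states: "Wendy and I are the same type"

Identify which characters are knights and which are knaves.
Wendy is a knight.
Bob is a knave.
Olivia is a knight.
Leo is a knight.

Verification:
- Wendy (knight) says "Leo tells the truth" - this is TRUE because Leo is a knight.
- Bob (knave) says "Wendy always lies" - this is FALSE (a lie) because Wendy is a knight.
- Olivia (knight) says "At least one of us is a knight" - this is TRUE because Wendy, Olivia, and Leo are knights.
- Leo (knight) says "Wendy and I are the same type" - this is TRUE because Leo is a knight and Wendy is a knight.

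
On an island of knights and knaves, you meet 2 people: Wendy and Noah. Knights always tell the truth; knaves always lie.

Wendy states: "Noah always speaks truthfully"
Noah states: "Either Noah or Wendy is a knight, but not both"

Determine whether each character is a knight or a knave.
Wendy is a knave.
Noah is a knave.

Verification:
- Wendy (knave) says "Noah always speaks truthfully" - this is FALSE (a lie) because Noah is a knave.
- Noah (knave) says "Either Noah or Wendy is a knight, but not both" - this is FALSE (a lie) because Noah is a knave and Wendy is a knave.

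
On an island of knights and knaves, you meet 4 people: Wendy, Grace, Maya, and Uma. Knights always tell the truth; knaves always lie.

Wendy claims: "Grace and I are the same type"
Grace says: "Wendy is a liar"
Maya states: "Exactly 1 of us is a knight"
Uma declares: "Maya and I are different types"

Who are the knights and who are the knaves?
Wendy is a knave.
Grace is a knight.
Maya is a knave.
Uma is a knight.

Verification:
- Wendy (knave) says "Grace and I are the same type" - this is FALSE (a lie) because Wendy is a knave and Grace is a knight.
- Grace (knight) says "Wendy is a liar" - this is TRUE because Wendy is a knave.
- Maya (knave) says "Exactly 1 of us is a knight" - this is FALSE (a lie) because there are 2 knights.
- Uma (knight) says "Maya and I are different types" - this is TRUE because Uma is a knight and Maya is a knave.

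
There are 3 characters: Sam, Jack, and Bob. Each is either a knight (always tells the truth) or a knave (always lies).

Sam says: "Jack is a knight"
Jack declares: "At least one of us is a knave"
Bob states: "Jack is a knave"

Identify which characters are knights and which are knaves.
Sam is a knight.
Jack is a knight.
Bob is a knave.

Verification:
- Sam (knight) says "Jack is a knight" - this is TRUE because Jack is a knight.
- Jack (knight) says "At least one of us is a knave" - this is TRUE because Bob is a knave.
- Bob (knave) says "Jack is a knave" - this is FALSE (a lie) because Jack is a knight.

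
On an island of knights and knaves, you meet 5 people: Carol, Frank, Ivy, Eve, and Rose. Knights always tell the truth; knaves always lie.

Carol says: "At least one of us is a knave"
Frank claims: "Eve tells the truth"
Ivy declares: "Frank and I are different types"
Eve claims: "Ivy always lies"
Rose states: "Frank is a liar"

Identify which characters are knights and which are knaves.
Carol is a knight.
Frank is a knave.
Ivy is a knight.
Eve is a knave.
Rose is a knight.

Verification:
- Carol (knight) says "At least one of us is a knave" - this is TRUE because Frank and Eve are knaves.
- Frank (knave) says "Eve tells the truth" - this is FALSE (a lie) because Eve is a knave.
- Ivy (knight) says "Frank and I are different types" - this is TRUE because Ivy is a knight and Frank is a knave.
- Eve (knave) says "Ivy always lies" - this is FALSE (a lie) because Ivy is a knight.
- Rose (knight) says "Frank is a liar" - this is TRUE because Frank is a knave.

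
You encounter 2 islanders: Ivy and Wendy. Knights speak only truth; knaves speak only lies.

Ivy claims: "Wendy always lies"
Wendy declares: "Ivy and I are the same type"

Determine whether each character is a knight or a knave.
Ivy is a knight.
Wendy is a knave.

Verification:
- Ivy (knight) says "Wendy always lies" - this is TRUE because Wendy is a knave.
- Wendy (knave) says "Ivy and I are the same type" - this is FALSE (a lie) because Wendy is a knave and Ivy is a knight.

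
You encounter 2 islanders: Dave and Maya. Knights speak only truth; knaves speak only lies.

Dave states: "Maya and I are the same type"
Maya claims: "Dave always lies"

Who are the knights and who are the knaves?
Dave is a knave.
Maya is a knight.

Verification:
- Dave (knave) says "Maya and I are the same type" - this is FALSE (a lie) because Dave is a knave and Maya is a knight.
- Maya (knight) says "Dave always lies" - this is TRUE because Dave is a knave.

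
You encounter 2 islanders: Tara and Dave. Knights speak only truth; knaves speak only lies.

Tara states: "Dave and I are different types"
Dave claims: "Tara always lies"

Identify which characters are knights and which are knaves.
Tara is a knight.
Dave is a knave.

Verification:
- Tara (knight) says "Dave and I are different types" - this is TRUE because Tara is a knight and Dave is a knave.
- Dave (knave) says "Tara always lies" - this is FALSE (a lie) because Tara is a knight.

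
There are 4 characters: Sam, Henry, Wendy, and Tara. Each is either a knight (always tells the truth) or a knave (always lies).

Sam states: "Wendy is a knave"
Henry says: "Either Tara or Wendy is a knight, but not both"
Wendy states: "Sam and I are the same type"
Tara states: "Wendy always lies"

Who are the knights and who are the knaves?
Sam is a knight.
Henry is a knight.
Wendy is a knave.
Tara is a knight.

Verification:
- Sam (knight) says "Wendy is a knave" - this is TRUE because Wendy is a knave.
- Henry (knight) says "Either Tara or Wendy is a knight, but not both" - this is TRUE because Tara is a knight and Wendy is a knave.
- Wendy (knave) says "Sam and I are the same type" - this is FALSE (a lie) because Wendy is a knave and Sam is a knight.
- Tara (knight) says "Wendy always lies" - this is TRUE because Wendy is a knave.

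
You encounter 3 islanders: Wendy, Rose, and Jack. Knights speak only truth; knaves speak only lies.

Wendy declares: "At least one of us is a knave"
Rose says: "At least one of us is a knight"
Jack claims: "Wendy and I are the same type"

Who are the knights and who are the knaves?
Wendy is a knight.
Rose is a knight.
Jack is a knave.

Verification:
- Wendy (knight) says "At least one of us is a knave" - this is TRUE because Jack is a knave.
- Rose (knight) says "At least one of us is a knight" - this is TRUE because Wendy and Rose are knights.
- Jack (knave) says "Wendy and I are the same type" - this is FALSE (a lie) because Jack is a knave and Wendy is a knight.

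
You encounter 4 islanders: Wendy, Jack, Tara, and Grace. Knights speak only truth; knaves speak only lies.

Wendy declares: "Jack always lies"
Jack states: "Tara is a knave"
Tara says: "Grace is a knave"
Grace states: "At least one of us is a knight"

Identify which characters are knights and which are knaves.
Wendy is a knave.
Jack is a knight.
Tara is a knave.
Grace is a knight.

Verification:
- Wendy (knave) says "Jack always lies" - this is FALSE (a lie) because Jack is a knight.
- Jack (knight) says "Tara is a knave" - this is TRUE because Tara is a knave.
- Tara (knave) says "Grace is a knave" - this is FALSE (a lie) because Grace is a knight.
- Grace (knight) says "At least one of us is a knight" - this is TRUE because Jack and Grace are knights.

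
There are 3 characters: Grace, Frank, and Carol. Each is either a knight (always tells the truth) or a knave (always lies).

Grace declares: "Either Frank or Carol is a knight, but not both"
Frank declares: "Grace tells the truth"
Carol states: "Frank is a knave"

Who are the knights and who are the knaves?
Grace is a knight.
Frank is a knight.
Carol is a knave.

Verification:
- Grace (knight) says "Either Frank or Carol is a knight, but not both" - this is TRUE because Frank is a knight and Carol is a knave.
- Frank (knight) says "Grace tells the truth" - this is TRUE because Grace is a knight.
- Carol (knave) says "Frank is a knave" - this is FALSE (a lie) because Frank is a knight.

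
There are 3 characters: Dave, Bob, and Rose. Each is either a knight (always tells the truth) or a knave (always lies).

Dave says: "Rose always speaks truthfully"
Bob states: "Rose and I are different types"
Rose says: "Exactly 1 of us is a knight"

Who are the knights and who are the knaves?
Dave is a knave.
Bob is a knave.
Rose is a knave.

Verification:
- Dave (knave) says "Rose always speaks truthfully" - this is FALSE (a lie) because Rose is a knave.
- Bob (knave) says "Rose and I are different types" - this is FALSE (a lie) because Bob is a knave and Rose is a knave.
- Rose (knave) says "Exactly 1 of us is a knight" - this is FALSE (a lie) because there are 0 knights.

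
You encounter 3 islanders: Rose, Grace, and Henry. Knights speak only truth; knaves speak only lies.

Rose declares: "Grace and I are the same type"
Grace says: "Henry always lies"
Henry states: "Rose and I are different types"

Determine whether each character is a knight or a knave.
Rose is a knave.
Grace is a knight.
Henry is a knave.

Verification:
- Rose (knave) says "Grace and I are the same type" - this is FALSE (a lie) because Rose is a knave and Grace is a knight.
- Grace (knight) says "Henry always lies" - this is TRUE because Henry is a knave.
- Henry (knave) says "Rose and I are different types" - this is FALSE (a lie) because Henry is a knave and Rose is a knave.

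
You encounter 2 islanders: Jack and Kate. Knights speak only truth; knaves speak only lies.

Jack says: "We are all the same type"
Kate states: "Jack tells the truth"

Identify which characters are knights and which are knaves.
Jack is a knight.
Kate is a knight.

Verification:
- Jack (knight) says "We are all the same type" - this is TRUE because Jack and Kate are knights.
- Kate (knight) says "Jack tells the truth" - this is TRUE because Jack is a knight.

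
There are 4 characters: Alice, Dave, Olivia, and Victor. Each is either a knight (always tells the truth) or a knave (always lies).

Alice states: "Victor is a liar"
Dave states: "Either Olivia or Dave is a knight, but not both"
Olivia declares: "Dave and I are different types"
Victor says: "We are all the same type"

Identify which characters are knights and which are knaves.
Alice is a knight.
Dave is a knave.
Olivia is a knave.
Victor is a knave.

Verification:
- Alice (knight) says "Victor is a liar" - this is TRUE because Victor is a knave.
- Dave (knave) says "Either Olivia or Dave is a knight, but not both" - this is FALSE (a lie) because Olivia is a knave and Dave is a knave.
- Olivia (knave) says "Dave and I are different types" - this is FALSE (a lie) because Olivia is a knave and Dave is a knave.
- Victor (knave) says "We are all the same type" - this is FALSE (a lie) because Alice is a knight and Dave, Olivia, and Victor are knaves.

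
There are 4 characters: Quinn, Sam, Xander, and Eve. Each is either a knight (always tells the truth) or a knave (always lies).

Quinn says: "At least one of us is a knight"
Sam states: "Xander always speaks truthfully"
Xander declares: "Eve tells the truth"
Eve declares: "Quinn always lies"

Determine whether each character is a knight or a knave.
Quinn is a knight.
Sam is a knave.
Xander is a knave.
Eve is a knave.

Verification:
- Quinn (knight) says "At least one of us is a knight" - this is TRUE because Quinn is a knight.
- Sam (knave) says "Xander always speaks truthfully" - this is FALSE (a lie) because Xander is a knave.
- Xander (knave) says "Eve tells the truth" - this is FALSE (a lie) because Eve is a knave.
- Eve (knave) says "Quinn always lies" - this is FALSE (a lie) because Quinn is a knight.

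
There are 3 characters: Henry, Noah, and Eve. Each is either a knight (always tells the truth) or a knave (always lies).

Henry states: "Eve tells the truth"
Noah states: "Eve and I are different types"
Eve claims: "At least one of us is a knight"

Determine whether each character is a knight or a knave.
Henry is a knave.
Noah is a knave.
Eve is a knave.

Verification:
- Henry (knave) says "Eve tells the truth" - this is FALSE (a lie) because Eve is a knave.
- Noah (knave) says "Eve and I are different types" - this is FALSE (a lie) because Noah is a knave and Eve is a knave.
- Eve (knave) says "At least one of us is a knight" - this is FALSE (a lie) because no one is a knight.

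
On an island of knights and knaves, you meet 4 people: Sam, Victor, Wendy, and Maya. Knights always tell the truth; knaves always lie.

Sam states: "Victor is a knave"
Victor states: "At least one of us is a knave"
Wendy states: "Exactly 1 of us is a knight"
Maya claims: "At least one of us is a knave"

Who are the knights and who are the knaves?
Sam is a knave.
Victor is a knight.
Wendy is a knave.
Maya is a knight.

Verification:
- Sam (knave) says "Victor is a knave" - this is FALSE (a lie) because Victor is a knight.
- Victor (knight) says "At least one of us is a knave" - this is TRUE because Sam and Wendy are knaves.
- Wendy (knave) says "Exactly 1 of us is a knight" - this is FALSE (a lie) because there are 2 knights.
- Maya (knight) says "At least one of us is a knave" - this is TRUE because Sam and Wendy are knaves.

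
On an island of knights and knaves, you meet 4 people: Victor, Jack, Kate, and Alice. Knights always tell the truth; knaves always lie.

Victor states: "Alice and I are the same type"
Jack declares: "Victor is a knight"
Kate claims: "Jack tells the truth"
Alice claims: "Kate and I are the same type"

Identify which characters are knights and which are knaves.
Victor is a knight.
Jack is a knight.
Kate is a knight.
Alice is a knight.

Verification:
- Victor (knight) says "Alice and I are the same type" - this is TRUE because Victor is a knight and Alice is a knight.
- Jack (knight) says "Victor is a knight" - this is TRUE because Victor is a knight.
- Kate (knight) says "Jack tells the truth" - this is TRUE because Jack is a knight.
- Alice (knight) says "Kate and I are the same type" - this is TRUE because Alice is a knight and Kate is a knight.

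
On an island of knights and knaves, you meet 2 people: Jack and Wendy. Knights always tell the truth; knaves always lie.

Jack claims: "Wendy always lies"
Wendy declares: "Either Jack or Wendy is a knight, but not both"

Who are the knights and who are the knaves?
Jack is a knave.
Wendy is a knight.

Verification:
- Jack (knave) says "Wendy always lies" - this is FALSE (a lie) because Wendy is a knight.
- Wendy (knight) says "Either Jack or Wendy is a knight, but not both" - this is TRUE because Jack is a knave and Wendy is a knight.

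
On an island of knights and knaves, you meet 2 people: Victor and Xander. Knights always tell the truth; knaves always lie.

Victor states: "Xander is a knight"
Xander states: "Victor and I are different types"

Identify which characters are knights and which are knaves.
Victor is a knave.
Xander is a knave.

Verification:
- Victor (knave) says "Xander is a knight" - this is FALSE (a lie) because Xander is a knave.
- Xander (knave) says "Victor and I are different types" - this is FALSE (a lie) because Xander is a knave and Victor is a knave.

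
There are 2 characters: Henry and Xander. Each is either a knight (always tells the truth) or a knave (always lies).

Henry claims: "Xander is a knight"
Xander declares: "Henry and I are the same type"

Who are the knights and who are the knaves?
Henry is a knight.
Xander is a knight.

Verification:
- Henry (knight) says "Xander is a knight" - this is TRUE because Xander is a knight.
- Xander (knight) says "Henry and I are the same type" - this is TRUE because Xander is a knight and Henry is a knight.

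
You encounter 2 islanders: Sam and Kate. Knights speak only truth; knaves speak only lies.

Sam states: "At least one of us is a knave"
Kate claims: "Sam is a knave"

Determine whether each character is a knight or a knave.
Sam is a knight.
Kate is a knave.

Verification:
- Sam (knight) says "At least one of us is a knave" - this is TRUE because Kate is a knave.
- Kate (knave) says "Sam is a knave" - this is FALSE (a lie) because Sam is a knight.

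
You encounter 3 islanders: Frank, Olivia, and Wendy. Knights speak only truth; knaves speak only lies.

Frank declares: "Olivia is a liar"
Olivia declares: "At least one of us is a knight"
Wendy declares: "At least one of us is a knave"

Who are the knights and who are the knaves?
Frank is a knave.
Olivia is a knight.
Wendy is a knight.

Verification:
- Frank (knave) says "Olivia is a liar" - this is FALSE (a lie) because Olivia is a knight.
- Olivia (knight) says "At least one of us is a knight" - this is TRUE because Olivia and Wendy are knights.
- Wendy (knight) says "At least one of us is a knave" - this is TRUE because Frank is a knave.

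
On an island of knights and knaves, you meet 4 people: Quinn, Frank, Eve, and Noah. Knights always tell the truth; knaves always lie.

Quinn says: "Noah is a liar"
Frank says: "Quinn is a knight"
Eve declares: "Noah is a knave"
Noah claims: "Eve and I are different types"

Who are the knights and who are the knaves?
Quinn is a knave.
Frank is a knave.
Eve is a knave.
Noah is a knight.

Verification:
- Quinn (knave) says "Noah is a liar" - this is FALSE (a lie) because Noah is a knight.
- Frank (knave) says "Quinn is a knight" - this is FALSE (a lie) because Quinn is a knave.
- Eve (knave) says "Noah is a knave" - this is FALSE (a lie) because Noah is a knight.
- Noah (knight) says "Eve and I are different types" - this is TRUE because Noah is a knight and Eve is a knave.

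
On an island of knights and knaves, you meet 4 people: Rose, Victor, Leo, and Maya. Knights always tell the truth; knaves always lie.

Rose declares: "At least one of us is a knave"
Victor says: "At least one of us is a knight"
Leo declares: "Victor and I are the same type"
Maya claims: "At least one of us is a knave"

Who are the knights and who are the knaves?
Rose is a knight.
Victor is a knight.
Leo is a knave.
Maya is a knight.

Verification:
- Rose (knight) says "At least one of us is a knave" - this is TRUE because Leo is a knave.
- Victor (knight) says "At least one of us is a knight" - this is TRUE because Rose, Victor, and Maya are knights.
- Leo (knave) says "Victor and I are the same type" - this is FALSE (a lie) because Leo is a knave and Victor is a knight.
- Maya (knight) says "At least one of us is a knave" - this is TRUE because Leo is a knave.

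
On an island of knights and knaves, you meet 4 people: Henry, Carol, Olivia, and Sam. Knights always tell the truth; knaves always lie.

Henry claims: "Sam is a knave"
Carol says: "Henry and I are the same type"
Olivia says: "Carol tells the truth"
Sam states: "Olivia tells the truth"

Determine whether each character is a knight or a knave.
Henry is a knight.
Carol is a knave.
Olivia is a knave.
Sam is a knave.

Verification:
- Henry (knight) says "Sam is a knave" - this is TRUE because Sam is a knave.
- Carol (knave) says "Henry and I are the same type" - this is FALSE (a lie) because Carol is a knave and Henry is a knight.
- Olivia (knave) says "Carol tells the truth" - this is FALSE (a lie) because Carol is a knave.
- Sam (knave) says "Olivia tells the truth" - this is FALSE (a lie) because Olivia is a knave.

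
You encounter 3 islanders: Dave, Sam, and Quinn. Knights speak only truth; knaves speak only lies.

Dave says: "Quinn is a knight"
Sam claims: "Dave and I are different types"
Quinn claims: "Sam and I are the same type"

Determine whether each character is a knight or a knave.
Dave is a knave.
Sam is a knight.
Quinn is a knave.

Verification:
- Dave (knave) says "Quinn is a knight" - this is FALSE (a lie) because Quinn is a knave.
- Sam (knight) says "Dave and I are different types" - this is TRUE because Sam is a knight and Dave is a knave.
- Quinn (knave) says "Sam and I are the same type" - this is FALSE (a lie) because Quinn is a knave and Sam is a knight.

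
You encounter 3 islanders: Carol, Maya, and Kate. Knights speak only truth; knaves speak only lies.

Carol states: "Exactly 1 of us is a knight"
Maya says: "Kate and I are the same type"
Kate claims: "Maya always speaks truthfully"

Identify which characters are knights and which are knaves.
Carol is a knave.
Maya is a knight.
Kate is a knight.

Verification:
- Carol (knave) says "Exactly 1 of us is a knight" - this is FALSE (a lie) because there are 2 knights.
- Maya (knight) says "Kate and I are the same type" - this is TRUE because Maya is a knight and Kate is a knight.
- Kate (knight) says "Maya always speaks truthfully" - this is TRUE because Maya is a knight.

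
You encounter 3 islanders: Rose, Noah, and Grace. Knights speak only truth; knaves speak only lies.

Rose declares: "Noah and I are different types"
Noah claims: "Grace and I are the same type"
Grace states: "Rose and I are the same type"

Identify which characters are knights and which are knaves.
Rose is a knight.
Noah is a knave.
Grace is a knight.

Verification:
- Rose (knight) says "Noah and I are different types" - this is TRUE because Rose is a knight and Noah is a knave.
- Noah (knave) says "Grace and I are the same type" - this is FALSE (a lie) because Noah is a knave and Grace is a knight.
- Grace (knight) says "Rose and I are the same type" - this is TRUE because Grace is a knight and Rose is a knight.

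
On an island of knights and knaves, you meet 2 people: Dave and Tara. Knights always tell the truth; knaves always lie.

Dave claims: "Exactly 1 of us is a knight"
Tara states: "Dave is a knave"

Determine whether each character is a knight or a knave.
Dave is a knight.
Tara is a knave.

Verification:
- Dave (knight) says "Exactly 1 of us is a knight" - this is TRUE because there are 1 knights.
- Tara (knave) says "Dave is a knave" - this is FALSE (a lie) because Dave is a knight.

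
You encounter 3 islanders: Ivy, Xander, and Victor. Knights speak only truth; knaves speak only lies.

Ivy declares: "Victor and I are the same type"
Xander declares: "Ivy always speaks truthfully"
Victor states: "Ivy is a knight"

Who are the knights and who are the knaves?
Ivy is a knight.
Xander is a knight.
Victor is a knight.

Verification:
- Ivy (knight) says "Victor and I are the same type" - this is TRUE because Ivy is a knight and Victor is a knight.
- Xander (knight) says "Ivy always speaks truthfully" - this is TRUE because Ivy is a knight.
- Victor (knight) says "Ivy is a knight" - this is TRUE because Ivy is a knight.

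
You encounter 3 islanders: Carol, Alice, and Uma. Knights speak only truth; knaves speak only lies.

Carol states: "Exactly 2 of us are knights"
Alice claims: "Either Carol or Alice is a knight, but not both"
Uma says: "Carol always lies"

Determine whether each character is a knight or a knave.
Carol is a knave.
Alice is a knave.
Uma is a knight.

Verification:
- Carol (knave) says "Exactly 2 of us are knights" - this is FALSE (a lie) because there are 1 knights.
- Alice (knave) says "Either Carol or Alice is a knight, but not both" - this is FALSE (a lie) because Carol is a knave and Alice is a knave.
- Uma (knight) says "Carol always lies" - this is TRUE because Carol is a knave.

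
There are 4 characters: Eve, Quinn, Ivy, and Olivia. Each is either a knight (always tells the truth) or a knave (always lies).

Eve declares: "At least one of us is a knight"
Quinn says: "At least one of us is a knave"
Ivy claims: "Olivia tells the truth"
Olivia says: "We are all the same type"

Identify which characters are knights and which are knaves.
Eve is a knight.
Quinn is a knight.
Ivy is a knave.
Olivia is a knave.

Verification:
- Eve (knight) says "At least one of us is a knight" - this is TRUE because Eve and Quinn are knights.
- Quinn (knight) says "At least one of us is a knave" - this is TRUE because Ivy and Olivia are knaves.
- Ivy (knave) says "Olivia tells the truth" - this is FALSE (a lie) because Olivia is a knave.
- Olivia (knave) says "We are all the same type" - this is FALSE (a lie) because Eve and Quinn are knights and Ivy and Olivia are knaves.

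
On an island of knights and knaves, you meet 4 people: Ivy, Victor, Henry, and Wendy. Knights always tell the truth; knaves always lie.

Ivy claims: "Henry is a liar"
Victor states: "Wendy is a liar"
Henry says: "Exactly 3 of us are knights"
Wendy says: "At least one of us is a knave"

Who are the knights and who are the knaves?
Ivy is a knight.
Victor is a knave.
Henry is a knave.
Wendy is a knight.

Verification:
- Ivy (knight) says "Henry is a liar" - this is TRUE because Henry is a knave.
- Victor (knave) says "Wendy is a liar" - this is FALSE (a lie) because Wendy is a knight.
- Henry (knave) says "Exactly 3 of us are knights" - this is FALSE (a lie) because there are 2 knights.
- Wendy (knight) says "At least one of us is a knave" - this is TRUE because Victor and Henry are knaves.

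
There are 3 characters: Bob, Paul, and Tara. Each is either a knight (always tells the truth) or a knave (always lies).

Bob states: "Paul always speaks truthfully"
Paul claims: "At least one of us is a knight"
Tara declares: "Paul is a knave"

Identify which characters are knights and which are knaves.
Bob is a knight.
Paul is a knight.
Tara is a knave.

Verification:
- Bob (knight) says "Paul always speaks truthfully" - this is TRUE because Paul is a knight.
- Paul (knight) says "At least one of us is a knight" - this is TRUE because Bob and Paul are knights.
- Tara (knave) says "Paul is a knave" - this is FALSE (a lie) because Paul is a knight.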